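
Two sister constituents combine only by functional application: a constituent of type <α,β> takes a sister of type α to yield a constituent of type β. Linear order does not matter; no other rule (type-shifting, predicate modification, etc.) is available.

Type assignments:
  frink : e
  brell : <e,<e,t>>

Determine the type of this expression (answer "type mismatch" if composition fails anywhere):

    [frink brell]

<e,t>

[frink brell] — brell of type <e,<e,t>> combines with frink of type e: type <e,t>.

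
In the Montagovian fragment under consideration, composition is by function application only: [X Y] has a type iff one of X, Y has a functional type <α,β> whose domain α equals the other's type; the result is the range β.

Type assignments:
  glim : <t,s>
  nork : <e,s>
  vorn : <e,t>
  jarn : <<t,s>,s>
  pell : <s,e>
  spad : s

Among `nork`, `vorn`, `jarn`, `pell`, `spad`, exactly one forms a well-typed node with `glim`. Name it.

jarn

nork : <e,s> — no; glim wants t, and nork wants e.
vorn : <e,t> — no; glim wants t, and vorn wants e.
jarn — combines: jarn : <<t,s>,s> takes glim : <t,s> as argument, giving s.
pell : <s,e> — no; glim wants t, and pell wants s.
spad : s — no; glim wants t, and spad wants nothing (atomic).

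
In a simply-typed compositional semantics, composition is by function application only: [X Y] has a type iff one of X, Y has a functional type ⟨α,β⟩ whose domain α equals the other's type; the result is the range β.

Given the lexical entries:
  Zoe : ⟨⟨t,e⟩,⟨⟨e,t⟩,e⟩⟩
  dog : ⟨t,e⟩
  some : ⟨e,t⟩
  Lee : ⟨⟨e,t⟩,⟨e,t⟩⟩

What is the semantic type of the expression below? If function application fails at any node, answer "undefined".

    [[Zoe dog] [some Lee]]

[Zoe dog]: Zoe is ⟨⟨t,e⟩,⟨⟨e,t⟩,e⟩⟩, dog is ⟨t,e⟩; result ⟨⟨e,t⟩,e⟩.
[some Lee]: Lee is ⟨⟨e,t⟩,⟨e,t⟩⟩, some is ⟨e,t⟩; result ⟨e,t⟩.
[[Zoe dog] [some Lee]]: [Zoe dog] is ⟨⟨e,t⟩,e⟩, [some Lee] is ⟨e,t⟩; result e.

e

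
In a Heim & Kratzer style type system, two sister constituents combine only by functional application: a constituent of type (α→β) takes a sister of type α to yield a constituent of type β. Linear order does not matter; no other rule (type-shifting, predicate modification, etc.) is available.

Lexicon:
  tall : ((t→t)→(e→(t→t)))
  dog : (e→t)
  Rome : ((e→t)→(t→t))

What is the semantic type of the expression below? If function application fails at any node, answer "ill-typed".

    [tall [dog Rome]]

[dog Rome]: ((e→t)→(t→t)) applied to (e→t) yields (t→t).
[tall [dog Rome]]: ((t→t)→(e→(t→t))) applied to (t→t) yields (e→(t→t)).

(e→(t→t))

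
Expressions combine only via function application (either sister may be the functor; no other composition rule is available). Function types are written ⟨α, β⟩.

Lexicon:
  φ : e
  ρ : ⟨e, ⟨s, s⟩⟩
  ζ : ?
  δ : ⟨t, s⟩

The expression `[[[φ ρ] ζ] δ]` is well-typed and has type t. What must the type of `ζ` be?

⟨⟨s, s⟩, ⟨⟨t, s⟩, t⟩⟩

[[[φ ρ] ζ] δ] must have type t. The sister δ has type ⟨t, s⟩; that is not a function onto t, so [[φ ρ] ζ] must be the functor, of type ⟨⟨t, s⟩, t⟩.
[[φ ρ] ζ] must have type ⟨⟨t, s⟩, t⟩. The sister [φ ρ] has type ⟨s, s⟩; that is not a function onto ⟨⟨t, s⟩, t⟩, so ζ must be the functor, of type ⟨⟨s, s⟩, ⟨⟨t, s⟩, t⟩⟩.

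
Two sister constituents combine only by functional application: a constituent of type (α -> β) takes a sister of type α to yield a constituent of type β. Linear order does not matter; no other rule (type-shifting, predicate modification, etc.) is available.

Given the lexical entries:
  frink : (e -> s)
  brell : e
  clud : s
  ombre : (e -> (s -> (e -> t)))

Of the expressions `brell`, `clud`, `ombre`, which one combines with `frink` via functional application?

brell

brell — combines: frink : (e -> s) takes brell : e as argument, giving s.
clud : s — no; frink wants e, and clud wants nothing (atomic).
ombre : (e -> (s -> (e -> t))) — no; frink wants e, and ombre wants e.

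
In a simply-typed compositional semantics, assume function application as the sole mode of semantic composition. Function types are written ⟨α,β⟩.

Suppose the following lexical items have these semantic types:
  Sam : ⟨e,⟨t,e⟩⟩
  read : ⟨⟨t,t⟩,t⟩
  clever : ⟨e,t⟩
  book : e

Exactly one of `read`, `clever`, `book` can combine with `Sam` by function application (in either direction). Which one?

read : ⟨⟨t,t⟩,t⟩ — does not combine with Sam.
clever : ⟨e,t⟩ — does not combine with Sam.
book — combines: Sam : ⟨e,⟨t,e⟩⟩ takes book : e as argument, giving ⟨t,e⟩.

book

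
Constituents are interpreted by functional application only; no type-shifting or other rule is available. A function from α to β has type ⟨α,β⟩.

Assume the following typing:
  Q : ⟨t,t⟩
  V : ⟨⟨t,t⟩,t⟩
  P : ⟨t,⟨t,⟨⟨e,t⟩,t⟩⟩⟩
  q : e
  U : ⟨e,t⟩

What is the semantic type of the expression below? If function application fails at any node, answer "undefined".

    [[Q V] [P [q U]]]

[Q V]: ⟨⟨t,t⟩,t⟩ applied to ⟨t,t⟩ yields t.
[q U]: ⟨e,t⟩ applied to e yields t.
[P [q U]]: ⟨t,⟨t,⟨⟨e,t⟩,t⟩⟩⟩ applied to t yields ⟨t,⟨⟨e,t⟩,t⟩⟩.
[[Q V] [P [q U]]]: ⟨t,⟨⟨e,t⟩,t⟩⟩ applied to t yields ⟨⟨e,t⟩,t⟩.

⟨⟨e,t⟩,t⟩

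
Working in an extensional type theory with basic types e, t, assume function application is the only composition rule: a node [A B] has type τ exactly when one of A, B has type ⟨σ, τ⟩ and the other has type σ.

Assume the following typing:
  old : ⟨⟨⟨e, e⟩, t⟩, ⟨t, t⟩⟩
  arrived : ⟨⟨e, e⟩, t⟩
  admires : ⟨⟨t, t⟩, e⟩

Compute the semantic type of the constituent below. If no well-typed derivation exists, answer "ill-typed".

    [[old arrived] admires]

At [old arrived], old : ⟨⟨⟨e, e⟩, t⟩, ⟨t, t⟩⟩ takes arrived : ⟨⟨e, e⟩, t⟩, giving ⟨t, t⟩.
At [[old arrived] admires], admires : ⟨⟨t, t⟩, e⟩ takes [old arrived] : ⟨t, t⟩, giving e.

e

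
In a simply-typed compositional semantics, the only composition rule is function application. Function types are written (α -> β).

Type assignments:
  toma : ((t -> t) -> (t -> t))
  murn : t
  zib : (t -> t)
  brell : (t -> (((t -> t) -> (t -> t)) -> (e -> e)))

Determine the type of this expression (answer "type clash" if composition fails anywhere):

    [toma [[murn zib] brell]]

(e -> e)

[murn zib] — zib of type (t -> t) combines with murn of type t: type t.
[[murn zib] brell] — brell of type (t -> (((t -> t) -> (t -> t)) -> (e -> e))) combines with [murn zib] of type t: type (((t -> t) -> (t -> t)) -> (e -> e)).
[toma [[murn zib] brell]] — [[murn zib] brell] of type (((t -> t) -> (t -> t)) -> (e -> e)) combines with toma of type ((t -> t) -> (t -> t)): type (e -> e).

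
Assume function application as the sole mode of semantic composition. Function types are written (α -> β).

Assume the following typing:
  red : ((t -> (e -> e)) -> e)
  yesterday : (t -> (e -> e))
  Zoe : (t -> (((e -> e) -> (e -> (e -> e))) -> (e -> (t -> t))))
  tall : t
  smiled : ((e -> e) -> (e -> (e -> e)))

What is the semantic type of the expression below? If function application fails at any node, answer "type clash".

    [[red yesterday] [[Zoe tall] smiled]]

At [red yesterday], red : ((t -> (e -> e)) -> e) takes yesterday : (t -> (e -> e)), giving e.
At [Zoe tall], Zoe : (t -> (((e -> e) -> (e -> (e -> e))) -> (e -> (t -> t)))) takes tall : t, giving (((e -> e) -> (e -> (e -> e))) -> (e -> (t -> t))).
At [[Zoe tall] smiled], [Zoe tall] : (((e -> e) -> (e -> (e -> e))) -> (e -> (t -> t))) takes smiled : ((e -> e) -> (e -> (e -> e))), giving (e -> (t -> t)).
At [[red yesterday] [[Zoe tall] smiled]], [[Zoe tall] smiled] : (e -> (t -> t)) takes [red yesterday] : e, giving (t -> t).

(t -> t)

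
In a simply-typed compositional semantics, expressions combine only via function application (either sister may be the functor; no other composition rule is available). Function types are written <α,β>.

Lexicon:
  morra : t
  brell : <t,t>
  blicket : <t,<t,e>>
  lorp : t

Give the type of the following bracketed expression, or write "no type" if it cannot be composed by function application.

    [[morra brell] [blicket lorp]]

e

[morra brell]: <t,t> applied to t yields t.
[blicket lorp]: <t,<t,e>> applied to t yields <t,e>.
[[morra brell] [blicket lorp]]: <t,e> applied to t yields e.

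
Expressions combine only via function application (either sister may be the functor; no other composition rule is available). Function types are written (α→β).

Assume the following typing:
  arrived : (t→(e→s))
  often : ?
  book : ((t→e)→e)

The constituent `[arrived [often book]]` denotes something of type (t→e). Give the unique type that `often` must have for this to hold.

(((t→e)→e)→((t→(e→s))→(t→e)))

[arrived [often book]] must have type (t→e). The sister arrived has type (t→(e→s)); that is not a function onto (t→e), so [often book] must be the functor, of type ((t→(e→s))→(t→e)).
[often book] must have type ((t→(e→s))→(t→e)). The sister book has type ((t→e)→e); that is not a function onto ((t→(e→s))→(t→e)), so often must be the functor, of type (((t→e)→e)→((t→(e→s))→(t→e))).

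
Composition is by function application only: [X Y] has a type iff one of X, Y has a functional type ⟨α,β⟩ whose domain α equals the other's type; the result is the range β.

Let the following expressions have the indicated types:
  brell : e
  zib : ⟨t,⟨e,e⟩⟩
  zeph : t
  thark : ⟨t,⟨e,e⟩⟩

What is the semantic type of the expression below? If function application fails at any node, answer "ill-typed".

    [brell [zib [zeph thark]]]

ill-typed

[zeph thark] — thark of type ⟨t,⟨e,e⟩⟩ combines with zeph of type t: type ⟨e,e⟩.
[zib [zeph thark]]: ⟨t,⟨e,e⟩⟩ and ⟨e,e⟩ cannot combine by function application — type clash.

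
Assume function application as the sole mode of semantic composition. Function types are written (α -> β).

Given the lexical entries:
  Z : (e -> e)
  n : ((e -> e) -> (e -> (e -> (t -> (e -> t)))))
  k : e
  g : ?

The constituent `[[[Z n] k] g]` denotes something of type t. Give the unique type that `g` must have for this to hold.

For [[[Z n] k] g] to have type t with [[Z n] k] of type (e -> (t -> (e -> t))), g must be the function: g : ((e -> (t -> (e -> t))) -> t).

((e -> (t -> (e -> t))) -> t)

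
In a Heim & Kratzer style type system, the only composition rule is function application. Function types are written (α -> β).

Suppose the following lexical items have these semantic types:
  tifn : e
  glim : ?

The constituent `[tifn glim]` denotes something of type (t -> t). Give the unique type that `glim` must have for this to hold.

(e -> (t -> t))

At [tifn glim] (required: (t -> t)): tifn is e, which is not a function with range (t -> t); hence glim is the functor — type (e -> (t -> t)).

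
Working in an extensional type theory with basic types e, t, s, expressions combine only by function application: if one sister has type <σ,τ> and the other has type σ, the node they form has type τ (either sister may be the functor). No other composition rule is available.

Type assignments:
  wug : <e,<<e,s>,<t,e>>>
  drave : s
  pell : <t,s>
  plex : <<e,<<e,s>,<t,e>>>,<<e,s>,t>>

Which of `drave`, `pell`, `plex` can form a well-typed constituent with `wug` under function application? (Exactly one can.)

plex

drave : s — does not combine with wug.
pell : <t,s> — does not combine with wug.
plex — combines: plex : <<e,<<e,s>,<t,e>>>,<<e,s>,t>> takes wug : <e,<<e,s>,<t,e>>> as argument, giving <<e,s>,t>.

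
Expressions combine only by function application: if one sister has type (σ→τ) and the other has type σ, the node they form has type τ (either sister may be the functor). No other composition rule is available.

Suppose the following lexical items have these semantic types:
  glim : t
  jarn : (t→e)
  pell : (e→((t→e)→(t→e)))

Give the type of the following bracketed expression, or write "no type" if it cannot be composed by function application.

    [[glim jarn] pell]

[glim jarn]: jarn is (t→e), glim is t; result e.
[[glim jarn] pell]: pell is (e→((t→e)→(t→e))), [glim jarn] is e; result ((t→e)→(t→e)).

((t→e)→(t→e))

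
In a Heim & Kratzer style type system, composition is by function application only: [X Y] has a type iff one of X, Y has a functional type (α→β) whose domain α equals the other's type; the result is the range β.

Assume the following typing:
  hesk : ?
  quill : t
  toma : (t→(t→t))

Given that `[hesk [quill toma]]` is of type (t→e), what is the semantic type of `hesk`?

((t→t)→(t→e))

[hesk [quill toma]] must have type (t→e). The sister [quill toma] has type (t→t); that is not a function onto (t→e), so hesk must be the functor, of type ((t→t)→(t→e)).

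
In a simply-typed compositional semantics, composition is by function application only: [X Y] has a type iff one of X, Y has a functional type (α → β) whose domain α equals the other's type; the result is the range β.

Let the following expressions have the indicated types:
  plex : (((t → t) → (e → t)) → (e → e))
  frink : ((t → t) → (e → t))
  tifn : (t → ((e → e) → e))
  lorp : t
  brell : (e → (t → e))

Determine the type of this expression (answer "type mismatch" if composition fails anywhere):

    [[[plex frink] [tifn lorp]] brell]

(t → e)

At [plex frink], plex : (((t → t) → (e → t)) → (e → e)) takes frink : ((t → t) → (e → t)), giving (e → e).
At [tifn lorp], tifn : (t → ((e → e) → e)) takes lorp : t, giving ((e → e) → e).
At [[plex frink] [tifn lorp]], [tifn lorp] : ((e → e) → e) takes [plex frink] : (e → e), giving e.
At [[[plex frink] [tifn lorp]] brell], brell : (e → (t → e)) takes [[plex frink] [tifn lorp]] : e, giving (t → e).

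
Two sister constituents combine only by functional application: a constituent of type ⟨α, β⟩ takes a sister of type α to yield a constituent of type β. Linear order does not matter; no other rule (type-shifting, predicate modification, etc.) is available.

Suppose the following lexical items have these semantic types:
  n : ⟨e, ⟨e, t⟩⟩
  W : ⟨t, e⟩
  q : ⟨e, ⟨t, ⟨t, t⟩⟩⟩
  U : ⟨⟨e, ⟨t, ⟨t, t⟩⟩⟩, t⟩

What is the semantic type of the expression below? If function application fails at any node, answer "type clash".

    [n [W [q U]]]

[q U]: U is ⟨⟨e, ⟨t, ⟨t, t⟩⟩⟩, t⟩, q is ⟨e, ⟨t, ⟨t, t⟩⟩⟩; result t.
[W [q U]]: W is ⟨t, e⟩, [q U] is t; result e.
[n [W [q U]]]: n is ⟨e, ⟨e, t⟩⟩, [W [q U]] is e; result ⟨e, t⟩.

⟨e, t⟩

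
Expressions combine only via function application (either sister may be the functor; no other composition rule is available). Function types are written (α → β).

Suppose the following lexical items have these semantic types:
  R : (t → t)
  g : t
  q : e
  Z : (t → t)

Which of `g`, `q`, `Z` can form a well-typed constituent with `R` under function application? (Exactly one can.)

g — combines: R : (t → t) takes g : t as argument, giving t.
q : e — no; R wants t, and q wants nothing (atomic).
Z : (t → t) — no; R wants t, and Z wants t.

g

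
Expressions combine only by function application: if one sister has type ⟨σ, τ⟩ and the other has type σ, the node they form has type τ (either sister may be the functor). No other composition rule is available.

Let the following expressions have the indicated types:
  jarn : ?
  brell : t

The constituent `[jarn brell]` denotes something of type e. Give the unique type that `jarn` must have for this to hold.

[jarn brell] must have type e. The sister brell has type t; that is not a function onto e, so jarn must be the functor, of type ⟨t, e⟩.

⟨t, e⟩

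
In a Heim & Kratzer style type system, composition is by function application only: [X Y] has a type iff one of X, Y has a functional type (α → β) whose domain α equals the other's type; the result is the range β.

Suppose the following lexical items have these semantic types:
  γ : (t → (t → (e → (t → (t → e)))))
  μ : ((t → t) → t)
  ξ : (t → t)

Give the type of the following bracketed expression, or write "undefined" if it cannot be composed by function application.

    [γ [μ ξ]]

(t → (e → (t → (t → e))))

At [μ ξ], μ : ((t → t) → t) takes ξ : (t → t), giving t.
At [γ [μ ξ]], γ : (t → (t → (e → (t → (t → e))))) takes [μ ξ] : t, giving (t → (e → (t → (t → e)))).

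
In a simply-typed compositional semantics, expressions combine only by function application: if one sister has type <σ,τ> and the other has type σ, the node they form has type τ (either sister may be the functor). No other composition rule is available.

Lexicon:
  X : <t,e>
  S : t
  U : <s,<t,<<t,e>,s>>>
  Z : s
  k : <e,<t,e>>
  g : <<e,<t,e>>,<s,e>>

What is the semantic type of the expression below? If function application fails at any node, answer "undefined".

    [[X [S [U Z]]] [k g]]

e

[U Z]: <s,<t,<<t,e>,s>>> applied to s yields <t,<<t,e>,s>>.
[S [U Z]]: <t,<<t,e>,s>> applied to t yields <<t,e>,s>.
[X [S [U Z]]]: <<t,e>,s> applied to <t,e> yields s.
[k g]: <<e,<t,e>>,<s,e>> applied to <e,<t,e>> yields <s,e>.
[[X [S [U Z]]] [k g]]: <s,e> applied to s yields e.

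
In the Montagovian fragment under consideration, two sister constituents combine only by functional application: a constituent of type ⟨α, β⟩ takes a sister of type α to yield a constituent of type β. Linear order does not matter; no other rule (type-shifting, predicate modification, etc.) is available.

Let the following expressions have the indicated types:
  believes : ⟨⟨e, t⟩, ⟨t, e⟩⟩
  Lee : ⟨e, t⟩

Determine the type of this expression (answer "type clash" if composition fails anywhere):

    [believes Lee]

⟨t, e⟩

[believes Lee]: ⟨⟨e, t⟩, ⟨t, e⟩⟩ applied to ⟨e, t⟩ yields ⟨t, e⟩.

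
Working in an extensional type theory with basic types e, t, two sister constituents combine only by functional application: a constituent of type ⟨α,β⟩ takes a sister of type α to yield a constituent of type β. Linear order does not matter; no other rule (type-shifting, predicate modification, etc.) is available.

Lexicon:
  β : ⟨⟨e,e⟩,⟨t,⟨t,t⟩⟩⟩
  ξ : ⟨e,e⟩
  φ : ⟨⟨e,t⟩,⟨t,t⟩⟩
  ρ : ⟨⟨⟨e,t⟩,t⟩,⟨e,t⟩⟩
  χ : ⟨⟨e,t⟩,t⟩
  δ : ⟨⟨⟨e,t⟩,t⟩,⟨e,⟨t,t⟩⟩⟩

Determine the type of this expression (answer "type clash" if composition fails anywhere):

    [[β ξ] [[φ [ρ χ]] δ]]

type clash

[β ξ] — β of type ⟨⟨e,e⟩,⟨t,⟨t,t⟩⟩⟩ combines with ξ of type ⟨e,e⟩: type ⟨t,⟨t,t⟩⟩.
[ρ χ] — ρ of type ⟨⟨⟨e,t⟩,t⟩,⟨e,t⟩⟩ combines with χ of type ⟨⟨e,t⟩,t⟩: type ⟨e,t⟩.
[φ [ρ χ]] — φ of type ⟨⟨e,t⟩,⟨t,t⟩⟩ combines with [ρ χ] of type ⟨e,t⟩: type ⟨t,t⟩.
At [[φ [ρ χ]] δ]: neither ⟨t,t⟩ nor ⟨⟨⟨e,t⟩,t⟩,⟨e,⟨t,t⟩⟩⟩ can take the other as argument; the node is ill-typed.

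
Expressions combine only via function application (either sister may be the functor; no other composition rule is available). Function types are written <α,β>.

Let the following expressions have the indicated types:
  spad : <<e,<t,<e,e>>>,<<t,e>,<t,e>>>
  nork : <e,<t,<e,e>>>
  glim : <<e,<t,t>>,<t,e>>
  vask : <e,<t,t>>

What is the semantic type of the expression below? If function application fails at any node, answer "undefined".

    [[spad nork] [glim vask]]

<t,e>

[spad nork]: <<e,<t,<e,e>>>,<<t,e>,<t,e>>> applied to <e,<t,<e,e>>> yields <<t,e>,<t,e>>.
[glim vask]: <<e,<t,t>>,<t,e>> applied to <e,<t,t>> yields <t,e>.
[[spad nork] [glim vask]]: <<t,e>,<t,e>> applied to <t,e> yields <t,e>.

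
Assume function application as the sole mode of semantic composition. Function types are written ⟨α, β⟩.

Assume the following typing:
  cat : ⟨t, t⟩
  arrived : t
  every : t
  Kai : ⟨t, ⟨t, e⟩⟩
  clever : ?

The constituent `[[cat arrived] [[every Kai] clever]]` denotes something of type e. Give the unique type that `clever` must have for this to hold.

[[cat arrived] [[every Kai] clever]] must have type e. The sister [cat arrived] has type t; that is not a function onto e, so [[every Kai] clever] must be the functor, of type ⟨t, e⟩.
[[every Kai] clever] must have type ⟨t, e⟩. The sister [every Kai] has type ⟨t, e⟩; that is not a function onto ⟨t, e⟩, so clever must be the functor, of type ⟨⟨t, e⟩, ⟨t, e⟩⟩.

⟨⟨t, e⟩, ⟨t, e⟩⟩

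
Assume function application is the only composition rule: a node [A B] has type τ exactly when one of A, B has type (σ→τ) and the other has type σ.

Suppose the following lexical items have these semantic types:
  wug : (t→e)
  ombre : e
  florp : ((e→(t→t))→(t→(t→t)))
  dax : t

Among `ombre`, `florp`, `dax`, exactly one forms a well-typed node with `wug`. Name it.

ombre : e — neither side's domain matches the other.
florp : ((e→(t→t))→(t→(t→t))) — neither side's domain matches the other.
dax — combines: wug : (t→e) takes dax : t as argument, giving e.

dax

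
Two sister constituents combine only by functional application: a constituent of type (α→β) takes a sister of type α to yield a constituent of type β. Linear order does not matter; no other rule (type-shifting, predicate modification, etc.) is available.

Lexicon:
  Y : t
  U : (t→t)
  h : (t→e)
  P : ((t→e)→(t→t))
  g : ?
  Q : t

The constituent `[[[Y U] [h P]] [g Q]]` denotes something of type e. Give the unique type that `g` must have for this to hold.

For [[[Y U] [h P]] [g Q]] to have type e with [[Y U] [h P]] of type t, [g Q] must be the function: [g Q] : (t→e).
For [g Q] to have type (t→e) with Q of type t, g must be the function: g : (t→(t→e)).

(t→(t→e))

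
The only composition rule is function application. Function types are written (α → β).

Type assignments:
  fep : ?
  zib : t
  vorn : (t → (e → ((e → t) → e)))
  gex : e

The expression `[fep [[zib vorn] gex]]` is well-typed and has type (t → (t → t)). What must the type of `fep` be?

For [fep [[zib vorn] gex]] to have type (t → (t → t)) with [[zib vorn] gex] of type ((e → t) → e), fep must be the function: fep : (((e → t) → e) → (t → (t → t))).

(((e → t) → e) → (t → (t → t)))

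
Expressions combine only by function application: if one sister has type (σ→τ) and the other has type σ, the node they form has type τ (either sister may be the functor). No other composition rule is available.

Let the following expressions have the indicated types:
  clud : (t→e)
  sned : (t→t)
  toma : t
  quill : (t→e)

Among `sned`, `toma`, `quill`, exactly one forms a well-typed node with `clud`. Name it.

toma

sned : (t→t) — clud needs t; sned needs t; neither fits.
toma — combines: clud : (t→e) takes toma : t as argument, giving e.
quill : (t→e) — clud needs t; quill needs t; neither fits.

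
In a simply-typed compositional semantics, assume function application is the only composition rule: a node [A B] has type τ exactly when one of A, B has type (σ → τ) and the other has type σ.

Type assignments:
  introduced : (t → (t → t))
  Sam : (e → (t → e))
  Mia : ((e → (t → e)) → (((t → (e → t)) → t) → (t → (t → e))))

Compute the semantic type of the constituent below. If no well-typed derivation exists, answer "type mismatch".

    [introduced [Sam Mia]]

[Sam Mia]: ((e → (t → e)) → (((t → (e → t)) → t) → (t → (t → e)))) applied to (e → (t → e)) yields (((t → (e → t)) → t) → (t → (t → e))).
[introduced [Sam Mia]]: (t → (t → t)) with (((t → (e → t)) → t) → (t → (t → e))) — neither is a function whose domain matches the other; composition fails here.

type mismatch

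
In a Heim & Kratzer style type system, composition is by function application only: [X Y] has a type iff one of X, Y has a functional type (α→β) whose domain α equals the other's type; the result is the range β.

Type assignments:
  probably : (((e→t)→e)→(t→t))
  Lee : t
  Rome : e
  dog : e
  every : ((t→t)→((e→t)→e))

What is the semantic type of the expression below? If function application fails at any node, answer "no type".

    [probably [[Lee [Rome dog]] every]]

[Rome dog]: e and e cannot combine by function application — type clash.

no type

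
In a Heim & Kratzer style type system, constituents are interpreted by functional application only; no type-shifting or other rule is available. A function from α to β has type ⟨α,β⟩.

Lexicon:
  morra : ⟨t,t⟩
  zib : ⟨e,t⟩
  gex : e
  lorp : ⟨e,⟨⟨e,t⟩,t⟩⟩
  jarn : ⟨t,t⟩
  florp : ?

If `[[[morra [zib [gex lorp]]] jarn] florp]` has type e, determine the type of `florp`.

For [[[morra [zib [gex lorp]]] jarn] florp] to have type e with [[morra [zib [gex lorp]]] jarn] of type t, florp must be the function: florp : ⟨t,e⟩.

⟨t,e⟩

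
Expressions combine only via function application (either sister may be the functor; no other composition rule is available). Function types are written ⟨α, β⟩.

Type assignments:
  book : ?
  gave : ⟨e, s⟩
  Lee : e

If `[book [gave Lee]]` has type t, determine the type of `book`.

⟨s, t⟩

[book [gave Lee]] is required to be t. [gave Lee] : s cannot yield t as functor, so book : ⟨s, t⟩.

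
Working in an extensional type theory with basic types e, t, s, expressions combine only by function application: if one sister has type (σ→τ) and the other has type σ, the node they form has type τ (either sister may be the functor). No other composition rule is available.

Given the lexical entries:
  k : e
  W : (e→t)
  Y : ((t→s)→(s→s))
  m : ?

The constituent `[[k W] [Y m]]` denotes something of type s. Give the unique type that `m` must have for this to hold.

[[k W] [Y m]] is required to be s. [k W] : t cannot yield s as functor, so [Y m] : (t→s).
[Y m] is required to be (t→s). Y : ((t→s)→(s→s)) cannot yield (t→s) as functor, so m : (((t→s)→(s→s))→(t→s)).

(((t→s)→(s→s))→(t→s))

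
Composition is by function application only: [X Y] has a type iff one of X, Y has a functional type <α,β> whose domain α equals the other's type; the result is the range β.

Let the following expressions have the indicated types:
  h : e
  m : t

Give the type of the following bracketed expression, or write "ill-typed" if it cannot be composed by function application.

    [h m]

At [h m]: neither e nor t can take the other as argument; the node is ill-typed.

ill-typed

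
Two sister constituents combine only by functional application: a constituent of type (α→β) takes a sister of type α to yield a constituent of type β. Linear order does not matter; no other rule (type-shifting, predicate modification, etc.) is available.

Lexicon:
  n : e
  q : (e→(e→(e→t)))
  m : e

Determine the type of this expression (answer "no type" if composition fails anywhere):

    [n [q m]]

[q m]: functor q : (e→(e→(e→t))), argument m : e; result (e→(e→t)).
[n [q m]]: functor [q m] : (e→(e→t)), argument n : e; result (e→t).

(e→t)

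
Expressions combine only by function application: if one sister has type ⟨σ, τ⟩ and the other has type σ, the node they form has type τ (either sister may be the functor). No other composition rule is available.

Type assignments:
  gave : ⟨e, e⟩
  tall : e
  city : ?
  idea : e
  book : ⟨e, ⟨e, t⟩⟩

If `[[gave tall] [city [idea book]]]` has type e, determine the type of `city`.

⟨⟨e, t⟩, ⟨e, e⟩⟩

At [[gave tall] [city [idea book]]] (required: e): [gave tall] is e, which is not a function with range e; hence [city [idea book]] is the functor — type ⟨e, e⟩.
At [city [idea book]] (required: ⟨e, e⟩): [idea book] is ⟨e, t⟩, which is not a function with range ⟨e, e⟩; hence city is the functor — type ⟨⟨e, t⟩, ⟨e, e⟩⟩.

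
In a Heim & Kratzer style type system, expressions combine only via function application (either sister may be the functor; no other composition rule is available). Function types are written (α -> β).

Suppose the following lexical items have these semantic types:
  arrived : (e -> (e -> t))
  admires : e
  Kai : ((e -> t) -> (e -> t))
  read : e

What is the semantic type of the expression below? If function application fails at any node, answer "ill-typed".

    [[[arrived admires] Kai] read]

[arrived admires]: functor arrived : (e -> (e -> t)), argument admires : e; result (e -> t).
[[arrived admires] Kai]: functor Kai : ((e -> t) -> (e -> t)), argument [arrived admires] : (e -> t); result (e -> t).
[[[arrived admires] Kai] read]: functor [[arrived admires] Kai] : (e -> t), argument read : e; result t.

t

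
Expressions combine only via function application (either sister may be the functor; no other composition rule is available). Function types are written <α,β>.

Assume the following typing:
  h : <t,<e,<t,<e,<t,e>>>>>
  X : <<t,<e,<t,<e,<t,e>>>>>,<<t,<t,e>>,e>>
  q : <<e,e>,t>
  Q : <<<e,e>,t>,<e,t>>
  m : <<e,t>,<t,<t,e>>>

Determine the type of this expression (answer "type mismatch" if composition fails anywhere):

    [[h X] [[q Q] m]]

[h X]: X is <<t,<e,<t,<e,<t,e>>>>>,<<t,<t,e>>,e>>, h is <t,<e,<t,<e,<t,e>>>>>; result <<t,<t,e>>,e>.
[q Q]: Q is <<<e,e>,t>,<e,t>>, q is <<e,e>,t>; result <e,t>.
[[q Q] m]: m is <<e,t>,<t,<t,e>>>, [q Q] is <e,t>; result <t,<t,e>>.
[[h X] [[q Q] m]]: [h X] is <<t,<t,e>>,e>, [[q Q] m] is <t,<t,e>>; result e.

e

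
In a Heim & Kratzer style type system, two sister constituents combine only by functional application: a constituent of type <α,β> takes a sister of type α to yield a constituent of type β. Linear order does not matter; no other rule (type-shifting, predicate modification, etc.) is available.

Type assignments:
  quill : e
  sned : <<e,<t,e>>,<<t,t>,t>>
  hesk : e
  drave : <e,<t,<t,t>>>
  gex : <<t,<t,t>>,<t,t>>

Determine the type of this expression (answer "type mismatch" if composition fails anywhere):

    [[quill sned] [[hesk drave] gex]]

type mismatch

At [quill sned]: neither e nor <<e,<t,e>>,<<t,t>,t>> can take the other as argument; the node is ill-typed.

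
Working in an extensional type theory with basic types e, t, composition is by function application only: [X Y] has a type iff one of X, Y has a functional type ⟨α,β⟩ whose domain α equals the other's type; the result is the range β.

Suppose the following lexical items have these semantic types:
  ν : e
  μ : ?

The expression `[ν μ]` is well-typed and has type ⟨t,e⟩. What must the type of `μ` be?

[ν μ] must have type ⟨t,e⟩. The sister ν has type e; that is not a function onto ⟨t,e⟩, so μ must be the functor, of type ⟨e,⟨t,e⟩⟩.

⟨e,⟨t,e⟩⟩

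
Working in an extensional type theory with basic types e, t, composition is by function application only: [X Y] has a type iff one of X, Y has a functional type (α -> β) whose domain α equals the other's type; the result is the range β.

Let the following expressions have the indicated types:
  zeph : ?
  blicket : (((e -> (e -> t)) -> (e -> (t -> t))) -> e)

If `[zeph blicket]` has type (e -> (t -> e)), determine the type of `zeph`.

((((e -> (e -> t)) -> (e -> (t -> t))) -> e) -> (e -> (t -> e)))

For [zeph blicket] to have type (e -> (t -> e)) with blicket of type (((e -> (e -> t)) -> (e -> (t -> t))) -> e), zeph must be the function: zeph : ((((e -> (e -> t)) -> (e -> (t -> t))) -> e) -> (e -> (t -> e))).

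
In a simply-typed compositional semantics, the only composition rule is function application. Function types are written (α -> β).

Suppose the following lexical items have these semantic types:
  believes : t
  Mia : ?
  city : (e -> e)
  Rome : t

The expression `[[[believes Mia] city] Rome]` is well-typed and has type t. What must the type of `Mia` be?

At [[[believes Mia] city] Rome] (required: t): Rome is t, which is not a function with range t; hence [[believes Mia] city] is the functor — type (t -> t).
At [[believes Mia] city] (required: (t -> t)): city is (e -> e), which is not a function with range (t -> t); hence [believes Mia] is the functor — type ((e -> e) -> (t -> t)).
At [believes Mia] (required: ((e -> e) -> (t -> t))): believes is t, which is not a function with range ((e -> e) -> (t -> t)); hence Mia is the functor — type (t -> ((e -> e) -> (t -> t))).

(t -> ((e -> e) -> (t -> t)))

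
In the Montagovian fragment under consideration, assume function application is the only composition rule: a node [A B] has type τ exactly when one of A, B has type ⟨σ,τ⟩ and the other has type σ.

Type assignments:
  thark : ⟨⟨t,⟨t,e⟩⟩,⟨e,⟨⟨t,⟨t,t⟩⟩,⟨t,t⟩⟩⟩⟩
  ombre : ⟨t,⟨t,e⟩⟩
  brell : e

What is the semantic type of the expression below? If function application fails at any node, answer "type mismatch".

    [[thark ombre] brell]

⟨⟨t,⟨t,t⟩⟩,⟨t,t⟩⟩

[thark ombre] — thark of type ⟨⟨t,⟨t,e⟩⟩,⟨e,⟨⟨t,⟨t,t⟩⟩,⟨t,t⟩⟩⟩⟩ combines with ombre of type ⟨t,⟨t,e⟩⟩: type ⟨e,⟨⟨t,⟨t,t⟩⟩,⟨t,t⟩⟩⟩.
[[thark ombre] brell] — [thark ombre] of type ⟨e,⟨⟨t,⟨t,t⟩⟩,⟨t,t⟩⟩⟩ combines with brell of type e: type ⟨⟨t,⟨t,t⟩⟩,⟨t,t⟩⟩.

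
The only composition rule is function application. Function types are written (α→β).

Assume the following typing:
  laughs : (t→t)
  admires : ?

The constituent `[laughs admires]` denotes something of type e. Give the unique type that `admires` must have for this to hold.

[laughs admires] must have type e. The sister laughs has type (t→t); that is not a function onto e, so admires must be the functor, of type ((t→t)→e).

((t→t)→e)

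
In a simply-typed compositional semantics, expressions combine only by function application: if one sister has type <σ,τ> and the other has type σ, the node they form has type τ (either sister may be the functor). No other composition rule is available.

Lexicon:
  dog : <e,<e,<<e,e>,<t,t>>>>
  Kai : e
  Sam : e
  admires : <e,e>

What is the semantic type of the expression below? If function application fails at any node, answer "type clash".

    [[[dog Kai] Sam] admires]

<t,t>

At [dog Kai], dog : <e,<e,<<e,e>,<t,t>>>> takes Kai : e, giving <e,<<e,e>,<t,t>>>.
At [[dog Kai] Sam], [dog Kai] : <e,<<e,e>,<t,t>>> takes Sam : e, giving <<e,e>,<t,t>>.
At [[[dog Kai] Sam] admires], [[dog Kai] Sam] : <<e,e>,<t,t>> takes admires : <e,e>, giving <t,t>.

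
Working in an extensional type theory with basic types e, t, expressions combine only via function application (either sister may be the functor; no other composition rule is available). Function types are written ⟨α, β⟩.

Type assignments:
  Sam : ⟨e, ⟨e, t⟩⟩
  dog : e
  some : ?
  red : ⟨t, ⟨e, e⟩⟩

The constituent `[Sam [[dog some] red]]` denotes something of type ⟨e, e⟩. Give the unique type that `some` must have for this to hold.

⟨e, ⟨⟨t, ⟨e, e⟩⟩, ⟨⟨e, ⟨e, t⟩⟩, ⟨e, e⟩⟩⟩⟩

At [Sam [[dog some] red]] (required: ⟨e, e⟩): Sam is ⟨e, ⟨e, t⟩⟩, which is not a function with range ⟨e, e⟩; hence [[dog some] red] is the functor — type ⟨⟨e, ⟨e, t⟩⟩, ⟨e, e⟩⟩.
At [[dog some] red] (required: ⟨⟨e, ⟨e, t⟩⟩, ⟨e, e⟩⟩): red is ⟨t, ⟨e, e⟩⟩, which is not a function with range ⟨⟨e, ⟨e, t⟩⟩, ⟨e, e⟩⟩; hence [dog some] is the functor — type ⟨⟨t, ⟨e, e⟩⟩, ⟨⟨e, ⟨e, t⟩⟩, ⟨e, e⟩⟩⟩.
At [dog some] (required: ⟨⟨t, ⟨e, e⟩⟩, ⟨⟨e, ⟨e, t⟩⟩, ⟨e, e⟩⟩⟩): dog is e, which is not a function with range ⟨⟨t, ⟨e, e⟩⟩, ⟨⟨e, ⟨e, t⟩⟩, ⟨e, e⟩⟩⟩; hence some is the functor — type ⟨e, ⟨⟨t, ⟨e, e⟩⟩, ⟨⟨e, ⟨e, t⟩⟩, ⟨e, e⟩⟩⟩⟩.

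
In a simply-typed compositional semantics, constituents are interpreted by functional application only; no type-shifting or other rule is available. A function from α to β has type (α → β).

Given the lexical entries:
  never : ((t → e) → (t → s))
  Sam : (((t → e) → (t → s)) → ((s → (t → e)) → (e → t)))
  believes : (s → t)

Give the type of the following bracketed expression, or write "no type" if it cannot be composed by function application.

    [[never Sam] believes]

[never Sam] — Sam of type (((t → e) → (t → s)) → ((s → (t → e)) → (e → t))) combines with never of type ((t → e) → (t → s)): type ((s → (t → e)) → (e → t)).
At [[never Sam] believes]: neither ((s → (t → e)) → (e → t)) nor (s → t) can take the other as argument; the node is ill-typed.

no type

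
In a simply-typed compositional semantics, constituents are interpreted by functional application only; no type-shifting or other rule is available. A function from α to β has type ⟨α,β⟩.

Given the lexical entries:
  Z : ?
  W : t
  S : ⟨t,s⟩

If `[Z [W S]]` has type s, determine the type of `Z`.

[Z [W S]] must have type s. The sister [W S] has type s; that is not a function onto s, so Z must be the functor, of type ⟨s,s⟩.

⟨s,s⟩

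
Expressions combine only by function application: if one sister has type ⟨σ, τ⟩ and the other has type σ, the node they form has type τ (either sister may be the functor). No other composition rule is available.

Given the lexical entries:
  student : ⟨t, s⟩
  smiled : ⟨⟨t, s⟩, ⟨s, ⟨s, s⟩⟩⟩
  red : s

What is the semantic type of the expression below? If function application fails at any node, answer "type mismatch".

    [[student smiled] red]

At [student smiled], smiled : ⟨⟨t, s⟩, ⟨s, ⟨s, s⟩⟩⟩ takes student : ⟨t, s⟩, giving ⟨s, ⟨s, s⟩⟩.
At [[student smiled] red], [student smiled] : ⟨s, ⟨s, s⟩⟩ takes red : s, giving ⟨s, s⟩.

⟨s, s⟩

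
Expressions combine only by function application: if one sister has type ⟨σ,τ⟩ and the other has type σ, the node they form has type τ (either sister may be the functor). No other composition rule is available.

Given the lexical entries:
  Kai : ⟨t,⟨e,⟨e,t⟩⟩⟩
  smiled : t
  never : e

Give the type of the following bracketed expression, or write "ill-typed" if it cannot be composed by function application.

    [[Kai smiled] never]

[Kai smiled]: ⟨t,⟨e,⟨e,t⟩⟩⟩ applied to t yields ⟨e,⟨e,t⟩⟩.
[[Kai smiled] never]: ⟨e,⟨e,t⟩⟩ applied to e yields ⟨e,t⟩.

⟨e,t⟩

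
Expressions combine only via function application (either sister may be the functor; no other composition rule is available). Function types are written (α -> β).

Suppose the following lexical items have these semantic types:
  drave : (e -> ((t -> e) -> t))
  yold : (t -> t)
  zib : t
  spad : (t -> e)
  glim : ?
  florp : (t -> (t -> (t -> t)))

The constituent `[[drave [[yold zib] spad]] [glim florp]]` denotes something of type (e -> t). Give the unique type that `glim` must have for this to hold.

For [[drave [[yold zib] spad]] [glim florp]] to have type (e -> t) with [drave [[yold zib] spad]] of type ((t -> e) -> t), [glim florp] must be the function: [glim florp] : (((t -> e) -> t) -> (e -> t)).
For [glim florp] to have type (((t -> e) -> t) -> (e -> t)) with florp of type (t -> (t -> (t -> t))), glim must be the function: glim : ((t -> (t -> (t -> t))) -> (((t -> e) -> t) -> (e -> t))).

((t -> (t -> (t -> t))) -> (((t -> e) -> t) -> (e -> t)))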